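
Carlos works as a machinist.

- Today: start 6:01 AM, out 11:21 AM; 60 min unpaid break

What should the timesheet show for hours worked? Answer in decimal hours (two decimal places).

Today: 6:01 AM–11:21 AM = 5 h 20 min; less 60 min break → 4 h 20 min

4.33 hours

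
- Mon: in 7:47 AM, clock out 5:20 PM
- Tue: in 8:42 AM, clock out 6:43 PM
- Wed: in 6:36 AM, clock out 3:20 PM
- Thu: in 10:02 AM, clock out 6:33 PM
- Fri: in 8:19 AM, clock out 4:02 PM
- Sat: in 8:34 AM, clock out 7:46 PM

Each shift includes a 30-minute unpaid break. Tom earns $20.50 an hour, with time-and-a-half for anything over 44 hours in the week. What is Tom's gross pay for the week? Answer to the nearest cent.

$1170.55

Mon: 7:47 AM–5:20 PM = 9 h 33 min; less 30 min break → 9 h 3 min
Tue: 8:42 AM–6:43 PM = 10 h 1 min; less 30 min break → 9 h 31 min
Wed: 6:36 AM–3:20 PM = 8 h 44 min; less 30 min break → 8 h 14 min
Thu: 10:02 AM–6:33 PM = 8 h 31 min; less 30 min break → 8 h 1 min
Fri: 8:19 AM–4:02 PM = 7 h 43 min; less 30 min break → 7 h 13 min
Sat: 8:34 AM–7:46 PM = 11 h 12 min; less 30 min break → 10 h 42 min
Total worked: 52 h 44 min = 3164 min.
Regular 44 h 0 min = 2640 min at $20.50/h; overtime 8 h 44 min = 524 min at $30.75/h.
Pay = (2640 × $20.50 + 524 × $30.75) ÷ 60 = $1170.55.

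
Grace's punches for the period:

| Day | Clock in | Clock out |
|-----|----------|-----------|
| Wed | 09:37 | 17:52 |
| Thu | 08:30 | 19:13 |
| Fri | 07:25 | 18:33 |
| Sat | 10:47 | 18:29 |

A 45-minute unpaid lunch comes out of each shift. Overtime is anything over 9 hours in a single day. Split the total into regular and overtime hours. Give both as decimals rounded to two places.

Regular 32.45 hours, overtime 2.35 hours

Wed: 09:37–17:52 = 8 h 15 min; less 45 min break → 7 h 30 min
Thu: 08:30–19:13 = 10 h 43 min; less 45 min break → 9 h 58 min
Fri: 07:25–18:33 = 11 h 8 min; less 45 min break → 10 h 23 min
Sat: 10:47–18:29 = 7 h 42 min; less 45 min break → 6 h 57 min
Wed reg 7 h 30 min / OT 0 h 0 min; Thu reg 9 h 0 min / OT 0 h 58 min; Fri reg 9 h 0 min / OT 1 h 23 min; Sat reg 6 h 57 min / OT 0 h 0 min.
Totals: regular 32 h 27 min, overtime 2 h 21 min.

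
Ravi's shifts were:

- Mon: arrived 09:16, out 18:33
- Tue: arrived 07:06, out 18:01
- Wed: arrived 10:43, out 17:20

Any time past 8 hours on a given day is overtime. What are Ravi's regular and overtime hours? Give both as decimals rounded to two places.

Regular 22.62 hours, overtime 4.20 hours

Mon: 09:16–18:33 = 9 h 17 min
Tue: 07:06–18:01 = 10 h 55 min
Wed: 10:43–17:20 = 6 h 37 min
Mon reg 8 h 0 min / OT 1 h 17 min; Tue reg 8 h 0 min / OT 2 h 55 min; Wed reg 6 h 37 min / OT 0 h 0 min.
Totals: regular 22 h 37 min, overtime 4 h 12 min.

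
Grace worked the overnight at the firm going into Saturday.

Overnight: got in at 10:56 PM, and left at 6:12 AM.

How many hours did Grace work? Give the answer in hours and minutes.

Overnight: 10:56 PM → midnight = 1 h 4 min; midnight → 6:12 AM = 6 h 12 min; span 7 h 16 min

7 h 16 min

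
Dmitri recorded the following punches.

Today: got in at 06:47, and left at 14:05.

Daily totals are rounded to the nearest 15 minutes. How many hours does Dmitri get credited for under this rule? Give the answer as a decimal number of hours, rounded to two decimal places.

Today: 06:47–14:05 = 7 h 18 min → rounds to 7 h 15 min

7.25 hours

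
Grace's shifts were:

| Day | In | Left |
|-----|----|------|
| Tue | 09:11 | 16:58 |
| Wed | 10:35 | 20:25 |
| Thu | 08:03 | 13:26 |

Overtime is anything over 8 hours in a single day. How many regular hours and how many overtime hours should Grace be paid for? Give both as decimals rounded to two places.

Tue: 09:11–16:58 = 7 h 47 min
Wed: 10:35–20:25 = 9 h 50 min
Thu: 08:03–13:26 = 5 h 23 min
Tue reg 7 h 47 min / OT 0 h 0 min; Wed reg 8 h 0 min / OT 1 h 50 min; Thu reg 5 h 23 min / OT 0 h 0 min.
Totals: regular 21 h 10 min, overtime 1 h 50 min.

Regular 21.17 hours, overtime 1.83 hours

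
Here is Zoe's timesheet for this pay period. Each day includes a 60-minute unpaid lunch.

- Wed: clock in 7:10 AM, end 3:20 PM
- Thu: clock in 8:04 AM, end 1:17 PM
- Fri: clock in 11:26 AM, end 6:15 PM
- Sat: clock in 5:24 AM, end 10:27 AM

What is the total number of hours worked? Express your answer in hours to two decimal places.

Wed: 7:10 AM–3:20 PM = 8 h 10 min; less 60 min break → 7 h 10 min
Thu: 8:04 AM–1:17 PM = 5 h 13 min; less 60 min break → 4 h 13 min
Fri: 11:26 AM–6:15 PM = 6 h 49 min; less 60 min break → 5 h 49 min
Sat: 5:24 AM–10:27 AM = 5 h 3 min; less 60 min break → 4 h 3 min
Total: 7 h 10 min + 4 h 13 min + 5 h 49 min + 4 h 3 min = 21 h 15 min.

21.25 hours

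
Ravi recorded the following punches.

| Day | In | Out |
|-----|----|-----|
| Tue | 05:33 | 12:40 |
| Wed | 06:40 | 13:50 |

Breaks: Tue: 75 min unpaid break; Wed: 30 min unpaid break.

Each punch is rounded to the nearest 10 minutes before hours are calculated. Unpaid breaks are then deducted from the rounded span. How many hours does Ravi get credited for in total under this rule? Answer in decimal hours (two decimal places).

12.58 hours

Tue: in 05:33→05:30, out 12:40→12:40; 7 h 10 min − 75 min = 5 h 55 min
Wed: in 06:40→06:40, out 13:50→13:50; 7 h 10 min − 30 min = 6 h 40 min
Total credited: 12 h 35 min.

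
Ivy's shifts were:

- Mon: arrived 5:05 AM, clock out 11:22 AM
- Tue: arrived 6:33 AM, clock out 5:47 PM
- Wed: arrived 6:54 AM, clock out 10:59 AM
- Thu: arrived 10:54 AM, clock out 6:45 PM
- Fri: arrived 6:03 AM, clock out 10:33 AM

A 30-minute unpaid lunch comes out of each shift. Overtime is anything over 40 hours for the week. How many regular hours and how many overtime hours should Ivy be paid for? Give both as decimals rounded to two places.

Regular 31.45 hours, overtime 0.00 hours

Mon: 5:05 AM–11:22 AM = 6 h 17 min; less 30 min break → 5 h 47 min
Tue: 6:33 AM–5:47 PM = 11 h 14 min; less 30 min break → 10 h 44 min
Wed: 6:54 AM–10:59 AM = 4 h 5 min; less 30 min break → 3 h 35 min
Thu: 10:54 AM–6:45 PM = 7 h 51 min; less 30 min break → 7 h 21 min
Fri: 6:03 AM–10:33 AM = 4 h 30 min; less 30 min break → 4 h 0 min
Total worked: 31 h 27 min = 31.45 h.
Threshold 40 h → overtime 0 h 0 min, regular 31 h 27 min.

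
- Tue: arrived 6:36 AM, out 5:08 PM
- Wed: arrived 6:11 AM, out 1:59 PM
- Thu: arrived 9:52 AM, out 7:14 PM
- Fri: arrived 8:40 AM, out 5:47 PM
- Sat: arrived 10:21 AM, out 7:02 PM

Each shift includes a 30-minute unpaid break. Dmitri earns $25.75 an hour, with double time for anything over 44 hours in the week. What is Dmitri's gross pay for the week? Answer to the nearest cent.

Tue: 6:36 AM–5:08 PM = 10 h 32 min; less 30 min break → 10 h 2 min
Wed: 6:11 AM–1:59 PM = 7 h 48 min; less 30 min break → 7 h 18 min
Thu: 9:52 AM–7:14 PM = 9 h 22 min; less 30 min break → 8 h 52 min
Fri: 8:40 AM–5:47 PM = 9 h 7 min; less 30 min break → 8 h 37 min
Sat: 10:21 AM–7:02 PM = 8 h 41 min; less 30 min break → 8 h 11 min
Total worked: 43 h 0 min = 2580 min.
Regular 43 h 0 min = 2580 min at $25.75/h; overtime 0 h 0 min = 0 min at $51.50/h.
Pay = (2580 × $25.75 + 0 × $51.50) ÷ 60 = $1107.25.

$1107.25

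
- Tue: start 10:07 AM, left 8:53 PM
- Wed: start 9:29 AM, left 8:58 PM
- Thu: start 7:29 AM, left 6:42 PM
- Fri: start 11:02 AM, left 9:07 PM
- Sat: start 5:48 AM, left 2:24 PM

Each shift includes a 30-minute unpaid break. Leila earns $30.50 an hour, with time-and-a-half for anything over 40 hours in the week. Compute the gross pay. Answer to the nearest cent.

$1661.49

Tue: 10:07 AM–8:53 PM = 10 h 46 min; less 30 min break → 10 h 16 min
Wed: 9:29 AM–8:58 PM = 11 h 29 min; less 30 min break → 10 h 59 min
Thu: 7:29 AM–6:42 PM = 11 h 13 min; less 30 min break → 10 h 43 min
Fri: 11:02 AM–9:07 PM = 10 h 5 min; less 30 min break → 9 h 35 min
Sat: 5:48 AM–2:24 PM = 8 h 36 min; less 30 min break → 8 h 6 min
Total worked: 49 h 39 min = 2979 min.
Regular 40 h 0 min = 2400 min at $30.50/h; overtime 9 h 39 min = 579 min at $45.75/h.
Pay = (2400 × $30.50 + 579 × $45.75) ÷ 60 = $1661.49.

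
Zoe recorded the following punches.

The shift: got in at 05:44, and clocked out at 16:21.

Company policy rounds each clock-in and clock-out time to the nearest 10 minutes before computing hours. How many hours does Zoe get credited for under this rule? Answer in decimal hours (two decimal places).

The shift: in 05:44→05:40, out 16:21→16:20; 10 h 40 min

10.67 hours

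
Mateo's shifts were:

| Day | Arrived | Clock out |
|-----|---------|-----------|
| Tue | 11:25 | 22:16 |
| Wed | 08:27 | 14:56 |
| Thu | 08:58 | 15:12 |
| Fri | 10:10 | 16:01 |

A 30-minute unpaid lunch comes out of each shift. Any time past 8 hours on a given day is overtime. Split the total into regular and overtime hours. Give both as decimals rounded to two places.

Regular 25.07 hours, overtime 2.35 hours

Tue: 11:25–22:16 = 10 h 51 min; less 30 min break → 10 h 21 min
Wed: 08:27–14:56 = 6 h 29 min; less 30 min break → 5 h 59 min
Thu: 08:58–15:12 = 6 h 14 min; less 30 min break → 5 h 44 min
Fri: 10:10–16:01 = 5 h 51 min; less 30 min break → 5 h 21 min
Tue reg 8 h 0 min / OT 2 h 21 min; Wed reg 5 h 59 min / OT 0 h 0 min; Thu reg 5 h 44 min / OT 0 h 0 min; Fri reg 5 h 21 min / OT 0 h 0 min.
Totals: regular 25 h 4 min, overtime 2 h 21 min.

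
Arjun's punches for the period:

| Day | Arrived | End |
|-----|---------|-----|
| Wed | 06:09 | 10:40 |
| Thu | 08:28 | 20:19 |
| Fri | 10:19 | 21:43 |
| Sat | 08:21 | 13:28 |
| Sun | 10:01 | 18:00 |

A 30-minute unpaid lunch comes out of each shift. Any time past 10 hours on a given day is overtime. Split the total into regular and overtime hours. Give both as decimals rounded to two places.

Regular 36.12 hours, overtime 2.25 hours

Wed: 06:09–10:40 = 4 h 31 min; less 30 min break → 4 h 1 min
Thu: 08:28–20:19 = 11 h 51 min; less 30 min break → 11 h 21 min
Fri: 10:19–21:43 = 11 h 24 min; less 30 min break → 10 h 54 min
Sat: 08:21–13:28 = 5 h 7 min; less 30 min break → 4 h 37 min
Sun: 10:01–18:00 = 7 h 59 min; less 30 min break → 7 h 29 min
Wed reg 4 h 1 min / OT 0 h 0 min; Thu reg 10 h 0 min / OT 1 h 21 min; Fri reg 10 h 0 min / OT 0 h 54 min; Sat reg 4 h 37 min / OT 0 h 0 min; Sun reg 7 h 29 min / OT 0 h 0 min.
Totals: regular 36 h 7 min, overtime 2 h 15 min.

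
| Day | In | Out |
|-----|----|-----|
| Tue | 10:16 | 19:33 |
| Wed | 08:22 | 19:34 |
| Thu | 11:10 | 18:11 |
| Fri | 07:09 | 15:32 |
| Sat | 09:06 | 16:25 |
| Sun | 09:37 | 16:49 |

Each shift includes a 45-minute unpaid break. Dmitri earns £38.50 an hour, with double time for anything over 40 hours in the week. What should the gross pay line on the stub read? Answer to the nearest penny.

£1994.30

Tue: 10:16–19:33 = 9 h 17 min; less 45 min break → 8 h 32 min
Wed: 08:22–19:34 = 11 h 12 min; less 45 min break → 10 h 27 min
Thu: 11:10–18:11 = 7 h 1 min; less 45 min break → 6 h 16 min
Fri: 07:09–15:32 = 8 h 23 min; less 45 min break → 7 h 38 min
Sat: 09:06–16:25 = 7 h 19 min; less 45 min break → 6 h 34 min
Sun: 09:37–16:49 = 7 h 12 min; less 45 min break → 6 h 27 min
Total worked: 45 h 54 min = 2754 min.
Regular 40 h 0 min = 2400 min at £38.50/h; overtime 5 h 54 min = 354 min at £77.00/h.
Pay = (2400 × £38.50 + 354 × £77.00) ÷ 60 = £1994.30.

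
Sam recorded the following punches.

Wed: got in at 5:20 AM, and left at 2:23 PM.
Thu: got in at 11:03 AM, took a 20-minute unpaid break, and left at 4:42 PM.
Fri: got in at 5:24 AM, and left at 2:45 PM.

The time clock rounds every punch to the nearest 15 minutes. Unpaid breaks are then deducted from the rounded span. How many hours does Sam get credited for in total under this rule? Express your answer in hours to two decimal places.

23.92 hours

Wed: in 5:20 AM→5:15 AM, out 2:23 PM→2:30 PM; 9 h 15 min
Thu: in 11:03 AM→11:00 AM, out 4:42 PM→4:45 PM; 5 h 45 min − 20 min = 5 h 25 min
Fri: in 5:24 AM→5:30 AM, out 2:45 PM→2:45 PM; 9 h 15 min
Total credited: 23 h 55 min.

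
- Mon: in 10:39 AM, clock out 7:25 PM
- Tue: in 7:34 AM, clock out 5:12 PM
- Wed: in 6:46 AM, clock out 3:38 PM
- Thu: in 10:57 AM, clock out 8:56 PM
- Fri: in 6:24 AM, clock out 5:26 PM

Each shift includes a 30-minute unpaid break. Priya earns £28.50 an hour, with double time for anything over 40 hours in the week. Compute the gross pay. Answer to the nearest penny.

£1469.65

Mon: 10:39 AM–7:25 PM = 8 h 46 min; less 30 min break → 8 h 16 min
Tue: 7:34 AM–5:12 PM = 9 h 38 min; less 30 min break → 9 h 8 min
Wed: 6:46 AM–3:38 PM = 8 h 52 min; less 30 min break → 8 h 22 min
Thu: 10:57 AM–8:56 PM = 9 h 59 min; less 30 min break → 9 h 29 min
Fri: 6:24 AM–5:26 PM = 11 h 2 min; less 30 min break → 10 h 32 min
Total worked: 45 h 47 min = 2747 min.
Regular 40 h 0 min = 2400 min at £28.50/h; overtime 5 h 47 min = 347 min at £57.00/h.
Pay = (2400 × £28.50 + 347 × £57.00) ÷ 60 = £1469.65.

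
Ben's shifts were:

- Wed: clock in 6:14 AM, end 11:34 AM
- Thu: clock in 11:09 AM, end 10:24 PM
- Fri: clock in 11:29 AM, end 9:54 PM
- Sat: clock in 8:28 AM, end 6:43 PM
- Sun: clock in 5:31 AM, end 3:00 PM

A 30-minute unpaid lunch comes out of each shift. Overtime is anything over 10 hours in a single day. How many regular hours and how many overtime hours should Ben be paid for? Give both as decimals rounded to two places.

Regular 43.48 hours, overtime 0.75 hours

Wed: 6:14 AM–11:34 AM = 5 h 20 min; less 30 min break → 4 h 50 min
Thu: 11:09 AM–10:24 PM = 11 h 15 min; less 30 min break → 10 h 45 min
Fri: 11:29 AM–9:54 PM = 10 h 25 min; less 30 min break → 9 h 55 min
Sat: 8:28 AM–6:43 PM = 10 h 15 min; less 30 min break → 9 h 45 min
Sun: 5:31 AM–3:00 PM = 9 h 29 min; less 30 min break → 8 h 59 min
Wed reg 4 h 50 min / OT 0 h 0 min; Thu reg 10 h 0 min / OT 0 h 45 min; Fri reg 9 h 55 min / OT 0 h 0 min; Sat reg 9 h 45 min / OT 0 h 0 min; Sun reg 8 h 59 min / OT 0 h 0 min.
Totals: regular 43 h 29 min, overtime 0 h 45 min.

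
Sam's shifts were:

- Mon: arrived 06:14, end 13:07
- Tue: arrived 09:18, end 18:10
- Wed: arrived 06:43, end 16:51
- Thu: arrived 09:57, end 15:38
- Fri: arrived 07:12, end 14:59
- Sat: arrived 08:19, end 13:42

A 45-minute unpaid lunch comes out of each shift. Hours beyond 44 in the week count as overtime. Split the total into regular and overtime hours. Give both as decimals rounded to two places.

Mon: 06:14–13:07 = 6 h 53 min; less 45 min break → 6 h 8 min
Tue: 09:18–18:10 = 8 h 52 min; less 45 min break → 8 h 7 min
Wed: 06:43–16:51 = 10 h 8 min; less 45 min break → 9 h 23 min
Thu: 09:57–15:38 = 5 h 41 min; less 45 min break → 4 h 56 min
Fri: 07:12–14:59 = 7 h 47 min; less 45 min break → 7 h 2 min
Sat: 08:19–13:42 = 5 h 23 min; less 45 min break → 4 h 38 min
Total worked: 40 h 14 min = 40.23 h.
Threshold 44 h → overtime 0 h 0 min, regular 40 h 14 min.

Regular 40.23 hours, overtime 0.00 hours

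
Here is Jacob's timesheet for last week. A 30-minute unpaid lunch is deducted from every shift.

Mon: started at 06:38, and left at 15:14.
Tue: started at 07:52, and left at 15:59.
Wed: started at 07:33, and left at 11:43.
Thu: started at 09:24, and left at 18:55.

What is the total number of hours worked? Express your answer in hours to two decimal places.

28.40 hours

Mon: 06:38–15:14 = 8 h 36 min; less 30 min break → 8 h 6 min
Tue: 07:52–15:59 = 8 h 7 min; less 30 min break → 7 h 37 min
Wed: 07:33–11:43 = 4 h 10 min; less 30 min break → 3 h 40 min
Thu: 09:24–18:55 = 9 h 31 min; less 30 min break → 9 h 1 min
Total: 8 h 6 min + 7 h 37 min + 3 h 40 min + 9 h 1 min = 28 h 24 min.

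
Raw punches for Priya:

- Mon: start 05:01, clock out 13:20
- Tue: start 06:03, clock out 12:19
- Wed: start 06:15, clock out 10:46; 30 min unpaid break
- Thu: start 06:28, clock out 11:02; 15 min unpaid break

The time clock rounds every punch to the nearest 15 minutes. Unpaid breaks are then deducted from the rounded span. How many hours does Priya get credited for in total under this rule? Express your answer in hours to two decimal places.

22.75 hours

Mon: in 05:01→05:00, out 13:20→13:15; 8 h 15 min
Tue: in 06:03→06:00, out 12:19→12:15; 6 h 15 min
Wed: in 06:15→06:15, out 10:46→10:45; 4 h 30 min − 30 min = 4 h 0 min
Thu: in 06:28→06:30, out 11:02→11:00; 4 h 30 min − 15 min = 4 h 15 min
Total credited: 22 h 45 min.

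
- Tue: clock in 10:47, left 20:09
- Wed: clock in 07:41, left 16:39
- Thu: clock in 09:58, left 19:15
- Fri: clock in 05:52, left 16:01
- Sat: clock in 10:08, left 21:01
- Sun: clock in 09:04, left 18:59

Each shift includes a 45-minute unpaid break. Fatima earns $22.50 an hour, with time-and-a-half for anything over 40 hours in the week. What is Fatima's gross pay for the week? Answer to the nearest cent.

Tue: 10:47–20:09 = 9 h 22 min; less 45 min break → 8 h 37 min
Wed: 07:41–16:39 = 8 h 58 min; less 45 min break → 8 h 13 min
Thu: 09:58–19:15 = 9 h 17 min; less 45 min break → 8 h 32 min
Fri: 05:52–16:01 = 10 h 9 min; less 45 min break → 9 h 24 min
Sat: 10:08–21:01 = 10 h 53 min; less 45 min break → 10 h 8 min
Sun: 09:04–18:59 = 9 h 55 min; less 45 min break → 9 h 10 min
Total worked: 54 h 4 min = 3244 min.
Regular 40 h 0 min = 2400 min at $22.50/h; overtime 14 h 4 min = 844 min at $33.75/h.
Pay = (2400 × $22.50 + 844 × $33.75) ÷ 60 = $1374.75.

$1374.75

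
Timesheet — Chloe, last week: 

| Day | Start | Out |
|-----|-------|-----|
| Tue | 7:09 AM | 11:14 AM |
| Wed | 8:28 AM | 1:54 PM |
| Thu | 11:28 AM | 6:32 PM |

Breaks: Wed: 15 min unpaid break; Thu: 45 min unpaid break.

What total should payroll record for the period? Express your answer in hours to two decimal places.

Tue: 7:09 AM–11:14 AM = 4 h 5 min
Wed: 8:28 AM–1:54 PM = 5 h 26 min; less 15 min break → 5 h 11 min
Thu: 11:28 AM–6:32 PM = 7 h 4 min; less 45 min break → 6 h 19 min
Total: 4 h 5 min + 5 h 11 min + 6 h 19 min = 15 h 35 min.

15.58 hours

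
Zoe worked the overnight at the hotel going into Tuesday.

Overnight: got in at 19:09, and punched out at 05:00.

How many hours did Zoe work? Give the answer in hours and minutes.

Overnight: 19:09 → midnight = 4 h 51 min; midnight → 05:00 = 5 h 0 min; span 9 h 51 min

9 h 51 min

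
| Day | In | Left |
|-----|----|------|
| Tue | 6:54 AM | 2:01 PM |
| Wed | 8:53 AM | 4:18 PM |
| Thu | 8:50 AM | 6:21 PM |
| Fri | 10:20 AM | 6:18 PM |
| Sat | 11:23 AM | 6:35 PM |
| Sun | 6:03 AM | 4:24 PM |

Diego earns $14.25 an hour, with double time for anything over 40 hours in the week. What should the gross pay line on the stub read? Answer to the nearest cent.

Tue: 6:54 AM–2:01 PM = 7 h 7 min
Wed: 8:53 AM–4:18 PM = 7 h 25 min
Thu: 8:50 AM–6:21 PM = 9 h 31 min
Fri: 10:20 AM–6:18 PM = 7 h 58 min
Sat: 11:23 AM–6:35 PM = 7 h 12 min
Sun: 6:03 AM–4:24 PM = 10 h 21 min
Total worked: 49 h 34 min = 2974 min.
Regular 40 h 0 min = 2400 min at $14.25/h; overtime 9 h 34 min = 574 min at $28.50/h.
Pay = (2400 × $14.25 + 574 × $28.50) ÷ 60 = $842.65.

$842.65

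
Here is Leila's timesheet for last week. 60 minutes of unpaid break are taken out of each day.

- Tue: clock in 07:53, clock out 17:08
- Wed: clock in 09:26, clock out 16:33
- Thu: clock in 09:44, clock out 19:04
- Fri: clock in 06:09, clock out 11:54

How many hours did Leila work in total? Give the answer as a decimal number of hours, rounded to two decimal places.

27.45 hours

Tue: 07:53–17:08 = 9 h 15 min; less 60 min break → 8 h 15 min
Wed: 09:26–16:33 = 7 h 7 min; less 60 min break → 6 h 7 min
Thu: 09:44–19:04 = 9 h 20 min; less 60 min break → 8 h 20 min
Fri: 06:09–11:54 = 5 h 45 min; less 60 min break → 4 h 45 min
Total: 8 h 15 min + 6 h 7 min + 8 h 20 min + 4 h 45 min = 27 h 27 min.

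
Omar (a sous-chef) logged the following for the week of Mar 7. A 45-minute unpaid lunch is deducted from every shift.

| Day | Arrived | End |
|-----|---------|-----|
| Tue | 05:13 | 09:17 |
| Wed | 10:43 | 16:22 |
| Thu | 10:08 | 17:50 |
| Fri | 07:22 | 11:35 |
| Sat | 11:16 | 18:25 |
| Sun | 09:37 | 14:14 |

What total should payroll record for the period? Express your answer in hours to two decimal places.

Tue: 05:13–09:17 = 4 h 4 min; less 45 min break → 3 h 19 min
Wed: 10:43–16:22 = 5 h 39 min; less 45 min break → 4 h 54 min
Thu: 10:08–17:50 = 7 h 42 min; less 45 min break → 6 h 57 min
Fri: 07:22–11:35 = 4 h 13 min; less 45 min break → 3 h 28 min
Sat: 11:16–18:25 = 7 h 9 min; less 45 min break → 6 h 24 min
Sun: 09:37–14:14 = 4 h 37 min; less 45 min break → 3 h 52 min
Total: 3 h 19 min + 4 h 54 min + 6 h 57 min + 3 h 28 min + 6 h 24 min + 3 h 52 min = 28 h 54 min.

28.90 hours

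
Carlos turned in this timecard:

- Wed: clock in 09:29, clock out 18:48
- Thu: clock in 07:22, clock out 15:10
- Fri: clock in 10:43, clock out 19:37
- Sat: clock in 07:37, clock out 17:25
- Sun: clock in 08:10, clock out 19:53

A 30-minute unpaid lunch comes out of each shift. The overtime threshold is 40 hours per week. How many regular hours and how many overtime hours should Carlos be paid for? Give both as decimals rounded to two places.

Regular 40.00 hours, overtime 5.03 hours

Wed: 09:29–18:48 = 9 h 19 min; less 30 min break → 8 h 49 min
Thu: 07:22–15:10 = 7 h 48 min; less 30 min break → 7 h 18 min
Fri: 10:43–19:37 = 8 h 54 min; less 30 min break → 8 h 24 min
Sat: 07:37–17:25 = 9 h 48 min; less 30 min break → 9 h 18 min
Sun: 08:10–19:53 = 11 h 43 min; less 30 min break → 11 h 13 min
Total worked: 45 h 2 min = 45.03 h.
Threshold 40 h → overtime 5 h 2 min, regular 40 h 0 min.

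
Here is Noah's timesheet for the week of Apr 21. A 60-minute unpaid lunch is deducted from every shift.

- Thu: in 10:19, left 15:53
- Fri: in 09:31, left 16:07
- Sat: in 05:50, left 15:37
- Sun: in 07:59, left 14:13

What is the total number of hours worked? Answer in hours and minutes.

24 h 11 min

Thu: 10:19–15:53 = 5 h 34 min; less 60 min break → 4 h 34 min
Fri: 09:31–16:07 = 6 h 36 min; less 60 min break → 5 h 36 min
Sat: 05:50–15:37 = 9 h 47 min; less 60 min break → 8 h 47 min
Sun: 07:59–14:13 = 6 h 14 min; less 60 min break → 5 h 14 min
Total: 4 h 34 min + 5 h 36 min + 8 h 47 min + 5 h 14 min = 24 h 11 min.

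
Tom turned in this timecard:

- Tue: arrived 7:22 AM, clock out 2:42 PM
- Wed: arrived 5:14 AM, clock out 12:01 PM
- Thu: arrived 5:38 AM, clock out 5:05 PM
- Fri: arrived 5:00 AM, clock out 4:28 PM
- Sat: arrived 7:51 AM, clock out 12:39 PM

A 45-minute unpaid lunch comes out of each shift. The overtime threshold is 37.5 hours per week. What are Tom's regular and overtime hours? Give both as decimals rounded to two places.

Tue: 7:22 AM–2:42 PM = 7 h 20 min; less 45 min break → 6 h 35 min
Wed: 5:14 AM–12:01 PM = 6 h 47 min; less 45 min break → 6 h 2 min
Thu: 5:38 AM–5:05 PM = 11 h 27 min; less 45 min break → 10 h 42 min
Fri: 5:00 AM–4:28 PM = 11 h 28 min; less 45 min break → 10 h 43 min
Sat: 7:51 AM–12:39 PM = 4 h 48 min; less 45 min break → 4 h 3 min
Total worked: 38 h 5 min = 38.08 h.
Threshold 37.5 h → overtime 0 h 35 min, regular 37 h 30 min.

Regular 37.50 hours, overtime 0.58 hours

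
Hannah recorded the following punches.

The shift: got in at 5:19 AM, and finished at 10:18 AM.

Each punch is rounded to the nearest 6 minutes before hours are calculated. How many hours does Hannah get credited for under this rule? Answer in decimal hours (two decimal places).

The shift: in 5:19 AM→5:18 AM, out 10:18 AM→10:18 AM; 5 h 0 min

5.00 hours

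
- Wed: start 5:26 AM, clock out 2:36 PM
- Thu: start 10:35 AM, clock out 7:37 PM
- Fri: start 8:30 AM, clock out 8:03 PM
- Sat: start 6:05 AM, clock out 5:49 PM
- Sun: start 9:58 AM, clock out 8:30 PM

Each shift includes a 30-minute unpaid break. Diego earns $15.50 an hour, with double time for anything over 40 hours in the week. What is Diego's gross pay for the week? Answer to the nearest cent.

Wed: 5:26 AM–2:36 PM = 9 h 10 min; less 30 min break → 8 h 40 min
Thu: 10:35 AM–7:37 PM = 9 h 2 min; less 30 min break → 8 h 32 min
Fri: 8:30 AM–8:03 PM = 11 h 33 min; less 30 min break → 11 h 3 min
Sat: 6:05 AM–5:49 PM = 11 h 44 min; less 30 min break → 11 h 14 min
Sun: 9:58 AM–8:30 PM = 10 h 32 min; less 30 min break → 10 h 2 min
Total worked: 49 h 31 min = 2971 min.
Regular 40 h 0 min = 2400 min at $15.50/h; overtime 9 h 31 min = 571 min at $31.00/h.
Pay = (2400 × $15.50 + 571 × $31.00) ÷ 60 = $915.02.

$915.02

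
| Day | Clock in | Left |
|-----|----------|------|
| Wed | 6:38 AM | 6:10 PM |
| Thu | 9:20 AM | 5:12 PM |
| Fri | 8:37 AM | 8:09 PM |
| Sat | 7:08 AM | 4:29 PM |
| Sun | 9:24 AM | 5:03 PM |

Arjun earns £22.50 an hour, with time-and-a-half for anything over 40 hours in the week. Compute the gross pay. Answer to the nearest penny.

Wed: 6:38 AM–6:10 PM = 11 h 32 min
Thu: 9:20 AM–5:12 PM = 7 h 52 min
Fri: 8:37 AM–8:09 PM = 11 h 32 min
Sat: 7:08 AM–4:29 PM = 9 h 21 min
Sun: 9:24 AM–5:03 PM = 7 h 39 min
Total worked: 47 h 56 min = 2876 min.
Regular 40 h 0 min = 2400 min at £22.50/h; overtime 7 h 56 min = 476 min at £33.75/h.
Pay = (2400 × £22.50 + 476 × £33.75) ÷ 60 = £1167.75.

£1167.75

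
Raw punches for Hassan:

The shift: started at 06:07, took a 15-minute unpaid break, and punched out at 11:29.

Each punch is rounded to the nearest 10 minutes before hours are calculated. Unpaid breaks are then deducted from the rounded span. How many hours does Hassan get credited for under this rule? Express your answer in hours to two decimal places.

The shift: in 06:07→06:10, out 11:29→11:30; 5 h 20 min − 15 min = 5 h 5 min

5.08 hours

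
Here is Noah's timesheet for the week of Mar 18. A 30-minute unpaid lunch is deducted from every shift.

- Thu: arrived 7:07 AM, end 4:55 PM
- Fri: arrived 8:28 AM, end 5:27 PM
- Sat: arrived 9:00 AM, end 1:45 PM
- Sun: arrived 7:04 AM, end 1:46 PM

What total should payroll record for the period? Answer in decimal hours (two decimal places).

Thu: 7:07 AM–4:55 PM = 9 h 48 min; less 30 min break → 9 h 18 min
Fri: 8:28 AM–5:27 PM = 8 h 59 min; less 30 min break → 8 h 29 min
Sat: 9:00 AM–1:45 PM = 4 h 45 min; less 30 min break → 4 h 15 min
Sun: 7:04 AM–1:46 PM = 6 h 42 min; less 30 min break → 6 h 12 min
Total: 9 h 18 min + 8 h 29 min + 4 h 15 min + 6 h 12 min = 28 h 14 min.

28.23 hours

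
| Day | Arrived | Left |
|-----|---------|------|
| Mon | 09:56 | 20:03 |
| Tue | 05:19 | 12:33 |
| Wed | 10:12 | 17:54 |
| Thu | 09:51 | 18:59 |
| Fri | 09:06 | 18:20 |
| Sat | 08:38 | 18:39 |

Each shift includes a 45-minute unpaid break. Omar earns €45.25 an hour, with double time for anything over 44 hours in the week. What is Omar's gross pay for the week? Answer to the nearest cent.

Mon: 09:56–20:03 = 10 h 7 min; less 45 min break → 9 h 22 min
Tue: 05:19–12:33 = 7 h 14 min; less 45 min break → 6 h 29 min
Wed: 10:12–17:54 = 7 h 42 min; less 45 min break → 6 h 57 min
Thu: 09:51–18:59 = 9 h 8 min; less 45 min break → 8 h 23 min
Fri: 09:06–18:20 = 9 h 14 min; less 45 min break → 8 h 29 min
Sat: 08:38–18:39 = 10 h 1 min; less 45 min break → 9 h 16 min
Total worked: 48 h 56 min = 2936 min.
Regular 44 h 0 min = 2640 min at €45.25/h; overtime 4 h 56 min = 296 min at €90.50/h.
Pay = (2640 × €45.25 + 296 × €90.50) ÷ 60 = €2437.47.

€2437.47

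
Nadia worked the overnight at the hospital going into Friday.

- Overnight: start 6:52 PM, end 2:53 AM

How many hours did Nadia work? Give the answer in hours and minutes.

Overnight: 6:52 PM → midnight = 5 h 8 min; midnight → 2:53 AM = 2 h 53 min; span 8 h 1 min

8 h 1 min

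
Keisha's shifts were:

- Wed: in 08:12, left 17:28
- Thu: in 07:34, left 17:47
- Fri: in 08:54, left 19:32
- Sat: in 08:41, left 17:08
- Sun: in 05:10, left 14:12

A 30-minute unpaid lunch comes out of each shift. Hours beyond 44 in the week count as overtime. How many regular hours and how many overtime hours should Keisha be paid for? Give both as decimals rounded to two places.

Regular 44.00 hours, overtime 1.10 hours

Wed: 08:12–17:28 = 9 h 16 min; less 30 min break → 8 h 46 min
Thu: 07:34–17:47 = 10 h 13 min; less 30 min break → 9 h 43 min
Fri: 08:54–19:32 = 10 h 38 min; less 30 min break → 10 h 8 min
Sat: 08:41–17:08 = 8 h 27 min; less 30 min break → 7 h 57 min
Sun: 05:10–14:12 = 9 h 2 min; less 30 min break → 8 h 32 min
Total worked: 45 h 6 min = 45.10 h.
Threshold 44 h → overtime 1 h 6 min, regular 44 h 0 min.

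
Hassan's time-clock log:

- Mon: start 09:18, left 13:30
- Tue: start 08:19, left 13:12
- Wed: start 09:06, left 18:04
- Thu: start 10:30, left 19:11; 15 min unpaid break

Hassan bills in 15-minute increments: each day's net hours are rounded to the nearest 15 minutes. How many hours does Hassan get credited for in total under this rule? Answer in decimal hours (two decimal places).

26.75 hours

Mon: 09:18–13:30 = 4 h 12 min → rounds to 4 h 15 min
Tue: 08:19–13:12 = 4 h 53 min → rounds to 5 h 0 min
Wed: 09:06–18:04 = 8 h 58 min → rounds to 9 h 0 min
Thu: 10:30–19:11 = 8 h 41 min − 15 min = 8 h 26 min → rounds to 8 h 30 min
Total credited: 26 h 45 min.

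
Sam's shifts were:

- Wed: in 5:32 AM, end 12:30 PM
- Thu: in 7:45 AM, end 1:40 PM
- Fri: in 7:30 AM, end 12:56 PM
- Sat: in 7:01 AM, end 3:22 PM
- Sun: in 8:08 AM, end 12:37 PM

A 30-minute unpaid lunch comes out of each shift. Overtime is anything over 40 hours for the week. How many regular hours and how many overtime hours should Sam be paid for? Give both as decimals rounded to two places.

Regular 28.65 hours, overtime 0.00 hours

Wed: 5:32 AM–12:30 PM = 6 h 58 min; less 30 min break → 6 h 28 min
Thu: 7:45 AM–1:40 PM = 5 h 55 min; less 30 min break → 5 h 25 min
Fri: 7:30 AM–12:56 PM = 5 h 26 min; less 30 min break → 4 h 56 min
Sat: 7:01 AM–3:22 PM = 8 h 21 min; less 30 min break → 7 h 51 min
Sun: 8:08 AM–12:37 PM = 4 h 29 min; less 30 min break → 3 h 59 min
Total worked: 28 h 39 min = 28.65 h.
Threshold 40 h → overtime 0 h 0 min, regular 28 h 39 min.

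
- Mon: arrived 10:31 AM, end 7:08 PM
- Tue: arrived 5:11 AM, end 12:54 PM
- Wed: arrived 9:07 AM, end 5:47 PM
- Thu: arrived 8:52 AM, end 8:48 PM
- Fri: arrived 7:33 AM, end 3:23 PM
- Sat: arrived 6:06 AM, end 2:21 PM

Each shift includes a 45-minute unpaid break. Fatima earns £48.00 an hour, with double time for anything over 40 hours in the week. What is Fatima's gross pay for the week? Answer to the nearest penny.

£2737.60

Mon: 10:31 AM–7:08 PM = 8 h 37 min; less 45 min break → 7 h 52 min
Tue: 5:11 AM–12:54 PM = 7 h 43 min; less 45 min break → 6 h 58 min
Wed: 9:07 AM–5:47 PM = 8 h 40 min; less 45 min break → 7 h 55 min
Thu: 8:52 AM–8:48 PM = 11 h 56 min; less 45 min break → 11 h 11 min
Fri: 7:33 AM–3:23 PM = 7 h 50 min; less 45 min break → 7 h 5 min
Sat: 6:06 AM–2:21 PM = 8 h 15 min; less 45 min break → 7 h 30 min
Total worked: 48 h 31 min = 2911 min.
Regular 40 h 0 min = 2400 min at £48.00/h; overtime 8 h 31 min = 511 min at £96.00/h.
Pay = (2400 × £48.00 + 511 × £96.00) ÷ 60 = £2737.60.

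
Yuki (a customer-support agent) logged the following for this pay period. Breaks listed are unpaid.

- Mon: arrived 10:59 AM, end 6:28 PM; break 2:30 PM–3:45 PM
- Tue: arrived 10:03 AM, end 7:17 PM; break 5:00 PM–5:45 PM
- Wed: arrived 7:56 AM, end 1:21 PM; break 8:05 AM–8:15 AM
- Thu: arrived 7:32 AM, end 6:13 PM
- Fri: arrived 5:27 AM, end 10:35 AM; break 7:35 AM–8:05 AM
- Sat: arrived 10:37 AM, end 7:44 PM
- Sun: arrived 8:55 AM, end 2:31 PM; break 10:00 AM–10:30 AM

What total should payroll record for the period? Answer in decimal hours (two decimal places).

Mon: 10:59 AM–6:28 PM = 7 h 29 min; less 75 min break → 6 h 14 min
Tue: 10:03 AM–7:17 PM = 9 h 14 min; less 45 min break → 8 h 29 min
Wed: 7:56 AM–1:21 PM = 5 h 25 min; less 10 min break → 5 h 15 min
Thu: 7:32 AM–6:13 PM = 10 h 41 min
Fri: 5:27 AM–10:35 AM = 5 h 8 min; less 30 min break → 4 h 38 min
Sat: 10:37 AM–7:44 PM = 9 h 7 min
Sun: 8:55 AM–2:31 PM = 5 h 36 min; less 30 min break → 5 h 6 min
Total: 6 h 14 min + 8 h 29 min + 5 h 15 min + 10 h 41 min + 4 h 38 min + 9 h 7 min + 5 h 6 min = 49 h 30 min.

49.50 hours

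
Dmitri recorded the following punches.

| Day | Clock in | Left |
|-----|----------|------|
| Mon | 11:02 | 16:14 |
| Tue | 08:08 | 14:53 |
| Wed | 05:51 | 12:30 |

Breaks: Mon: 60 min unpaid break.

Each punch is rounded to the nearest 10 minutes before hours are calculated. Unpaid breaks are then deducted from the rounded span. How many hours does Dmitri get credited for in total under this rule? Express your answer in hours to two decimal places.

17.50 hours

Mon: in 11:02→11:00, out 16:14→16:10; 5 h 10 min − 60 min = 4 h 10 min
Tue: in 08:08→08:10, out 14:53→14:50; 6 h 40 min
Wed: in 05:51→05:50, out 12:30→12:30; 6 h 40 min
Total credited: 17 h 30 min.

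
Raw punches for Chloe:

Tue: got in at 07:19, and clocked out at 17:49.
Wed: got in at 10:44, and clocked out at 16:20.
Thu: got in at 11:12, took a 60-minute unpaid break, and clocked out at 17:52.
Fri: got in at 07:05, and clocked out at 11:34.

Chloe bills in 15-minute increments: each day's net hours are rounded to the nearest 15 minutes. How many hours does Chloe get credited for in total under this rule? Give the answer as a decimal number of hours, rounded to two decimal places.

26.25 hours

Tue: 07:19–17:49 = 10 h 30 min → rounds to 10 h 30 min
Wed: 10:44–16:20 = 5 h 36 min → rounds to 5 h 30 min
Thu: 11:12–17:52 = 6 h 40 min − 60 min = 5 h 40 min → rounds to 5 h 45 min
Fri: 07:05–11:34 = 4 h 29 min → rounds to 4 h 30 min
Total credited: 26 h 15 min.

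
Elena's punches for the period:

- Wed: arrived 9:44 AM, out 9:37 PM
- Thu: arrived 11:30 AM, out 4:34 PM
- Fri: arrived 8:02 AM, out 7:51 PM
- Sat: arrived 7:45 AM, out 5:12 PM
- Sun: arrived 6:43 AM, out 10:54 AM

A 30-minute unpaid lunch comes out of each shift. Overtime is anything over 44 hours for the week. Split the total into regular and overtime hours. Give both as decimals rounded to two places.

Regular 39.90 hours, overtime 0.00 hours

Wed: 9:44 AM–9:37 PM = 11 h 53 min; less 30 min break → 11 h 23 min
Thu: 11:30 AM–4:34 PM = 5 h 4 min; less 30 min break → 4 h 34 min
Fri: 8:02 AM–7:51 PM = 11 h 49 min; less 30 min break → 11 h 19 min
Sat: 7:45 AM–5:12 PM = 9 h 27 min; less 30 min break → 8 h 57 min
Sun: 6:43 AM–10:54 AM = 4 h 11 min; less 30 min break → 3 h 41 min
Total worked: 39 h 54 min = 39.90 h.
Threshold 44 h → overtime 0 h 0 min, regular 39 h 54 min.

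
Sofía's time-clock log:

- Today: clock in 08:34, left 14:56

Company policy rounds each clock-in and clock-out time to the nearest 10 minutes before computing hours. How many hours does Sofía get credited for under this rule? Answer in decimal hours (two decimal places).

Today: in 08:34→08:30, out 14:56→15:00; 6 h 30 min

6.50 hours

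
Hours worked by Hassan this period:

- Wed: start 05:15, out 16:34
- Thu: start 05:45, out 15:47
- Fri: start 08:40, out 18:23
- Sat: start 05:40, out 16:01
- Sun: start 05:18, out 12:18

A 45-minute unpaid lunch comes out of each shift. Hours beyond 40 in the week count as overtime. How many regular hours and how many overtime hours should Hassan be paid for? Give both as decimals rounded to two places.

Regular 40.00 hours, overtime 4.67 hours

Wed: 05:15–16:34 = 11 h 19 min; less 45 min break → 10 h 34 min
Thu: 05:45–15:47 = 10 h 2 min; less 45 min break → 9 h 17 min
Fri: 08:40–18:23 = 9 h 43 min; less 45 min break → 8 h 58 min
Sat: 05:40–16:01 = 10 h 21 min; less 45 min break → 9 h 36 min
Sun: 05:18–12:18 = 7 h 0 min; less 45 min break → 6 h 15 min
Total worked: 44 h 40 min = 44.67 h.
Threshold 40 h → overtime 4 h 40 min, regular 40 h 0 min.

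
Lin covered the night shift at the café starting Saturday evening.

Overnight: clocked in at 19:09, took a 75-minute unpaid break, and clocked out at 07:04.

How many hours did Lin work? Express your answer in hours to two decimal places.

Overnight: 19:09 → midnight = 4 h 51 min; midnight → 07:04 = 7 h 4 min; span 11 h 55 min; less 75 min break → 10 h 40 min

10.67 hours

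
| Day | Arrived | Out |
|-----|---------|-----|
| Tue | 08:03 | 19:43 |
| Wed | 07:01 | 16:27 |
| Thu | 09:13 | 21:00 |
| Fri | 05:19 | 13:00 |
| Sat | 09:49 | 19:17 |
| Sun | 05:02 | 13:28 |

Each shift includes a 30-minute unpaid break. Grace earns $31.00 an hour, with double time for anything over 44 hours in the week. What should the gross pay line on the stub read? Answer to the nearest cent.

$2074.93

Tue: 08:03–19:43 = 11 h 40 min; less 30 min break → 11 h 10 min
Wed: 07:01–16:27 = 9 h 26 min; less 30 min break → 8 h 56 min
Thu: 09:13–21:00 = 11 h 47 min; less 30 min break → 11 h 17 min
Fri: 05:19–13:00 = 7 h 41 min; less 30 min break → 7 h 11 min
Sat: 09:49–19:17 = 9 h 28 min; less 30 min break → 8 h 58 min
Sun: 05:02–13:28 = 8 h 26 min; less 30 min break → 7 h 56 min
Total worked: 55 h 28 min = 3328 min.
Regular 44 h 0 min = 2640 min at $31.00/h; overtime 11 h 28 min = 688 min at $62.00/h.
Pay = (2640 × $31.00 + 688 × $62.00) ÷ 60 = $2074.93.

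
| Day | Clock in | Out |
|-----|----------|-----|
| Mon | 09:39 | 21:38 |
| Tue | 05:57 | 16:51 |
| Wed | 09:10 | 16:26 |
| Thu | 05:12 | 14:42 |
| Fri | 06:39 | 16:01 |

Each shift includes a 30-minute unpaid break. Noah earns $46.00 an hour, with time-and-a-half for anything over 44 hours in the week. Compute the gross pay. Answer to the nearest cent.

Mon: 09:39–21:38 = 11 h 59 min; less 30 min break → 11 h 29 min
Tue: 05:57–16:51 = 10 h 54 min; less 30 min break → 10 h 24 min
Wed: 09:10–16:26 = 7 h 16 min; less 30 min break → 6 h 46 min
Thu: 05:12–14:42 = 9 h 30 min; less 30 min break → 9 h 0 min
Fri: 06:39–16:01 = 9 h 22 min; less 30 min break → 8 h 52 min
Total worked: 46 h 31 min = 2791 min.
Regular 44 h 0 min = 2640 min at $46.00/h; overtime 2 h 31 min = 151 min at $69.00/h.
Pay = (2640 × $46.00 + 151 × $69.00) ÷ 60 = $2197.65.

$2197.65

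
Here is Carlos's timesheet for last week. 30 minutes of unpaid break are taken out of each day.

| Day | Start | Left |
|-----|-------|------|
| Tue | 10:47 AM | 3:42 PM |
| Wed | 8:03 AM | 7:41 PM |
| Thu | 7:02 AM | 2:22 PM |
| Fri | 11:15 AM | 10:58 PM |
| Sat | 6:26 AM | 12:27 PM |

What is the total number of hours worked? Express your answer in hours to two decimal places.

Tue: 10:47 AM–3:42 PM = 4 h 55 min; less 30 min break → 4 h 25 min
Wed: 8:03 AM–7:41 PM = 11 h 38 min; less 30 min break → 11 h 8 min
Thu: 7:02 AM–2:22 PM = 7 h 20 min; less 30 min break → 6 h 50 min
Fri: 11:15 AM–10:58 PM = 11 h 43 min; less 30 min break → 11 h 13 min
Sat: 6:26 AM–12:27 PM = 6 h 1 min; less 30 min break → 5 h 31 min
Total: 4 h 25 min + 11 h 8 min + 6 h 50 min + 11 h 13 min + 5 h 31 min = 39 h 7 min.

39.12 hours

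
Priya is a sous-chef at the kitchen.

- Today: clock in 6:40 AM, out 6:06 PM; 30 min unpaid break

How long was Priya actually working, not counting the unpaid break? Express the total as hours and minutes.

Today: 6:40 AM–6:06 PM = 11 h 26 min; less 30 min break → 10 h 56 min

10 h 56 min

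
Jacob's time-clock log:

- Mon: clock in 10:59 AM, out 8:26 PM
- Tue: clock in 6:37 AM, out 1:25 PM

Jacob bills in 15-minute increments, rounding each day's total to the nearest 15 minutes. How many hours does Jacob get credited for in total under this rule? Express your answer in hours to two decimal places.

Mon: 10:59 AM–8:26 PM = 9 h 27 min → rounds to 9 h 30 min
Tue: 6:37 AM–1:25 PM = 6 h 48 min → rounds to 6 h 45 min
Total credited: 16 h 15 min.

16.25 hours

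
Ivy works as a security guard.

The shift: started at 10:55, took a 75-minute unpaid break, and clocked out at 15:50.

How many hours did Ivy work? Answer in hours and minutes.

3 h 40 min

The shift: 10:55–15:50 = 4 h 55 min; less 75 min break → 3 h 40 min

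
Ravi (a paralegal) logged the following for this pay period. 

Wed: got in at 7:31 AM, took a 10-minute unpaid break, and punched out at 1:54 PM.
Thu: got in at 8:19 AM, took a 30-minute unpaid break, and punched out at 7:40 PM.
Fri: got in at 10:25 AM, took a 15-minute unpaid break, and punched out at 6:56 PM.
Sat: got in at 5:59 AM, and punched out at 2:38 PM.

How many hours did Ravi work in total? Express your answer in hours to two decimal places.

Wed: 7:31 AM–1:54 PM = 6 h 23 min; less 10 min break → 6 h 13 min
Thu: 8:19 AM–7:40 PM = 11 h 21 min; less 30 min break → 10 h 51 min
Fri: 10:25 AM–6:56 PM = 8 h 31 min; less 15 min break → 8 h 16 min
Sat: 5:59 AM–2:38 PM = 8 h 39 min
Total: 6 h 13 min + 10 h 51 min + 8 h 16 min + 8 h 39 min = 33 h 59 min.

33.98 hours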